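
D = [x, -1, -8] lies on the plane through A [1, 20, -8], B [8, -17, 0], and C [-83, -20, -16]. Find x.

A normal to the plane is n = AB × AC = (616, -616, -3388).
D lies in the plane iff n · AD = 0.
This gives (616)x + (12320) = 0, so x = -20.

-20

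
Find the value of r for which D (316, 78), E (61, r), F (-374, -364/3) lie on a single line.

13/3

The three points are collinear iff det[DE; DF] = 0.
This determinant is linear in r: (690)r + (-2990) = 0, so r = 13/3.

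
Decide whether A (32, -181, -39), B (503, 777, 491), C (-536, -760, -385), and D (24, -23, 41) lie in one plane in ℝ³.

No

A normal to the plane through A, B, C is n = AB × AC = (-24598, -138074, 271435).
The plane has equation n·P = 13618293. For D: n·D = 13714185.
13714185 ≠ 13618293, so D is off the plane.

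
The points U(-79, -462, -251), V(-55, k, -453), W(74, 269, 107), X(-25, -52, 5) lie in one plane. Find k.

Coplanarity ⇔ det[UV; UW; UX] = 0.
Expanding, this is linear in k: (-19836)k + (-12893400) = 0.
So k = -650.

-650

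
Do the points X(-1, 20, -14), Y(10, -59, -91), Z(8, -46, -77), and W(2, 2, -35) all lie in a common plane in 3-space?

With X as base: XY = (11, -79, -77), XZ = (9, -66, -63), XW = (3, -18, -21).
XZ × XW = (252, 0, 36).
XY · (XZ × XW) = 0.
The scalar triple product vanishes, so the four points are coplanar.

Yes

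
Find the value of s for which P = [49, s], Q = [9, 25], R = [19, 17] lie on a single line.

The three points are collinear iff det[PQ; PR] = 0.
This determinant is linear in s: (10)s + (70) = 0, so s = -7.

-7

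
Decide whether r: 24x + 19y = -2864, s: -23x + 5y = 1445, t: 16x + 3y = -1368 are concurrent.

The three lines meet at one point iff the augmented coefficient matrix [aᵢ bᵢ cᵢ] has rank < 3, i.e. its determinant vanishes.
Here the determinant is 0.
It vanishes, so the lines are concurrent at (-75, -56).

Yes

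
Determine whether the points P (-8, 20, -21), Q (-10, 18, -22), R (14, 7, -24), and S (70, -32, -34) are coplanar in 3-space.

Yes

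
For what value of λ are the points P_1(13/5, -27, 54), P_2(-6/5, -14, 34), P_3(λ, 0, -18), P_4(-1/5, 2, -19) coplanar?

4/5

The points are coplanar iff P_1P_2 · (P_1P_3 × P_1P_4) = 0.
Expanding, this is linear in λ: (369)λ + (-1476/5) = 0.
So λ = 4/5.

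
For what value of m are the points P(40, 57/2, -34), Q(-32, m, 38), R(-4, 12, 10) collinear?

3/2

Collinearity requires PQ × PR = 0; each component is linear in m.
The x-component gives (44)m + (-66) = 0, so m = 3/2.
The remaining components then also vanish.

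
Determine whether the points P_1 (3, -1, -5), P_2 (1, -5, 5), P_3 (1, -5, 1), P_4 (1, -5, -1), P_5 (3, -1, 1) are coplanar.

The plane through P_1, P_2, P_3 has normal n = P_1P_2 × P_1P_3 = (16, -8, 0) and equation n·P = 56.
Checking the remaining points: n·P_4 = 56, n·P_5 = 56.
All equal 56, so all 5 points lie in one plane.

Yes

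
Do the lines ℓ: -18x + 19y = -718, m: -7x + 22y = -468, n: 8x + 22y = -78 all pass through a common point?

No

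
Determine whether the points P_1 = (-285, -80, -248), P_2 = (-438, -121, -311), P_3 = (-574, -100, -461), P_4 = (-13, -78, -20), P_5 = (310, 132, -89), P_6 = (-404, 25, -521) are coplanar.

Yes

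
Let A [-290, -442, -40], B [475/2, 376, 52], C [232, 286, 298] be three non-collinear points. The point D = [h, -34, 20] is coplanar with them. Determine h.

A normal to the plane is n = AB × AC = (209508, -130271, -42976).
D lies in the plane iff n · AD = 0.
This gives (209508)h + (5028192) = 0, so h = -24.

-24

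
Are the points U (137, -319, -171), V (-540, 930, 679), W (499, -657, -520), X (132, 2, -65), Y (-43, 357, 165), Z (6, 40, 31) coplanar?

The plane through U, V, W has normal n = UV × UW = (-148601, 71427, -223312) and equation n·P = -4957198.
Checking the remaining points: n·X = -4957198, n·Y = -4957198, n·Z = -4957198.
All equal -4957198, so all 6 points lie in one plane.

Yes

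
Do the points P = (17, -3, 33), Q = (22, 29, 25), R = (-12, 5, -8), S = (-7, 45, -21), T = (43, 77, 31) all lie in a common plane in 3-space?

The plane through P, Q, R has normal n = PQ × PR = (-1248, 437, 968) and equation n·X = 9417.
Checking the remaining points: n·S = 8073, n·T = 9993.
Since n·S = 8073 ≠ 9417, S is off the plane and the points are not all coplanar.

No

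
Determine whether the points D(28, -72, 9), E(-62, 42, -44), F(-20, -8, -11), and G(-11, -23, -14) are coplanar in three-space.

No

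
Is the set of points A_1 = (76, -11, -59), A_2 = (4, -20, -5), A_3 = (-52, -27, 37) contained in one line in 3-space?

A_1A_2 = (-72, -9, 54), A_1A_3 = (-128, -16, 96).
Each component of A_1A_3 is 16/9 times the corresponding component of A_1A_2, so A_1A_3 = 16/9·A_1A_2 and the points are collinear.

Yes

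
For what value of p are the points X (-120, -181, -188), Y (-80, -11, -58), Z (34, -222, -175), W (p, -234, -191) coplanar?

The points are coplanar iff XY · (XZ × XW) = 0.
Expanding, this is linear in p: (7540)p + (-45240) = 0.
So p = 6.

6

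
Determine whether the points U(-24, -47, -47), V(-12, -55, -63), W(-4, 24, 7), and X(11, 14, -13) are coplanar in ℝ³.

With U as base: UV = (12, -8, -16), UW = (20, 71, 54), UX = (35, 61, 34).
UW × UX = (-880, 1210, -1265).
UV · (UW × UX) = 0.
The scalar triple product vanishes, so the four points are coplanar.

Yes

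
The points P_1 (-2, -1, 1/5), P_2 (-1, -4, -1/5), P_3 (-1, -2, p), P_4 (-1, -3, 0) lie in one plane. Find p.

1/5

Coplanarity ⇔ det[P_1P_2; P_1P_3; P_1P_4] = 0.
Expanding, this is linear in p: (-1)p + (1/5) = 0.
So p = 1/5.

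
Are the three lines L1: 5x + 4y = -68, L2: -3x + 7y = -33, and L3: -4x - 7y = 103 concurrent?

No

The three lines meet at one point iff the augmented coefficient matrix [aᵢ bᵢ cᵢ] has rank < 3, i.e. its determinant vanishes.
Here the determinant is 882.
Nonzero, so no common point exists.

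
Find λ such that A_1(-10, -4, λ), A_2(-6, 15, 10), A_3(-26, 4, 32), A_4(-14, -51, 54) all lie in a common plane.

The points are coplanar iff A_1A_2 · (A_1A_3 × A_1A_4) = 0.
Expanding, this is linear in λ: (-1232)λ + (29568) = 0.
So λ = 24.

24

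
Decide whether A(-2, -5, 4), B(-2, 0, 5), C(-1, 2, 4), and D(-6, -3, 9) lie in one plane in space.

The four points are coplanar iff the 3×3 determinant with rows AB, AC, AD is zero.
Rows: (0, 5, 1), (1, 7, 0), (-4, 2, 5).
Expanding along the first row: (0)(35) − (5)(5) + (1)(30) = 5.
Nonzero ⇒ not coplanar.

No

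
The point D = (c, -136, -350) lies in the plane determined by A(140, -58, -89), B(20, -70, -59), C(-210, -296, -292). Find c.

520

The plane through A, B, C has equation 9576x − 34860y + 24360z = 1194480.
Substituting D: (9576)c + (-3785040) = 1194480, so c = 520.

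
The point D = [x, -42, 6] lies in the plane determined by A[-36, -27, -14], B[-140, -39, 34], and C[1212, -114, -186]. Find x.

-12

Coplanarity requires AB · (AC × AD) = 0.
AB = (-104, -12, 48), AC = (1248, -87, -172); the triple product is linear in x with coefficient 6240 and constant term 74880.
Setting it to zero: x = -12.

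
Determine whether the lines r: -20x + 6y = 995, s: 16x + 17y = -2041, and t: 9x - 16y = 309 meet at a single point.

No

The three lines meet at one point iff the augmented coefficient matrix [aᵢ bᵢ cᵢ] has rank < 3, i.e. its determinant vanishes.
Here the determinant is 1227.
Nonzero, so no common point exists.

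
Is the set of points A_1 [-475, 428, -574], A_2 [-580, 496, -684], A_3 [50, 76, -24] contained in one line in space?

A_1A_2 = (-105, 68, -110), A_1A_3 = (525, -352, 550).
A_1A_2 × A_1A_3 = (-1320, 0, 1260).
The cross product is nonzero, so the points do not lie on one line.

No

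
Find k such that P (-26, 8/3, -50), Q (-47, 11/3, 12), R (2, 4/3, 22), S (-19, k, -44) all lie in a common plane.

7/3

The points are coplanar iff PQ · (PR × PS) = 0.
Expanding, this is linear in k: (3248)k + (-22736/3) = 0.
So k = 7/3.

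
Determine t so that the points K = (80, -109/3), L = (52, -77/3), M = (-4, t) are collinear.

-13/3

The three points are collinear iff det[KL; KM] = 0.
This determinant is linear in t: (-28)t + (-364/3) = 0, so t = -13/3.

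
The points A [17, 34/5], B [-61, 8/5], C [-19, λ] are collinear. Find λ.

The three points are collinear iff det[AB; AC] = 0.
This determinant is linear in λ: (-78)λ + (1716/5) = 0, so λ = 22/5.

22/5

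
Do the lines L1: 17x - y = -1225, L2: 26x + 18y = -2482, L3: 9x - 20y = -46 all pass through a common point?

No

Intersecting L1 and L2: solving the 2×2 system gives (x, y) = (-6133/83, -2586/83).
Substitute into L3: (9)(-6133/83) + (-20)(-2586/83) = -3477/83.
But L3 requires -46 ≠ -3477/83, so the three lines have no common point.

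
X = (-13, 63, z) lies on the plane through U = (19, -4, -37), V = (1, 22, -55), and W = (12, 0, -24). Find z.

Coplanarity requires UV · (UW × UX) = 0.
UV = (-18, 26, -18), UW = (-7, 4, 13); the triple product is linear in z with coefficient 110 and constant term 15070.
Setting it to zero: z = -137.

-137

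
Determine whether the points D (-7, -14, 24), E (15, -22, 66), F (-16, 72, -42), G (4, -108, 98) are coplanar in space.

No

With D as base: DE = (22, -8, 42), DF = (-9, 86, -66), DG = (11, -94, 74).
DF × DG = (160, -60, -100).
DE · (DF × DG) = -200.
Since -200 ≠ 0, the four points are not coplanar.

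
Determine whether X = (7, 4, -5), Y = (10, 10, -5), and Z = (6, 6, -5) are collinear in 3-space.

No

XY = (3, 6, 0), XZ = (-1, 2, 0).
XY × XZ = (0, 0, 12).
The cross product is nonzero, so the points do not lie on one line.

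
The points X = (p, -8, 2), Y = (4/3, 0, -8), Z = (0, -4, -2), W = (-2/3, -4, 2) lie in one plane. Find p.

The points are coplanar iff XY · (XZ × XW) = 0.
Expanding, this is linear in p: (16)p + (16) = 0.
So p = -1.

-1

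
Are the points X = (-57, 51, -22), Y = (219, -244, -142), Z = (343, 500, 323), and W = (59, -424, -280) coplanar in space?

No

The four points are coplanar iff the 3×3 determinant with rows XY, XZ, XW is zero.
Rows: (276, -295, -120), (400, 449, 345), (116, -475, -258).
Expanding along the first row: (276)(48033) − (-295)(-143220) + (-120)(-242084) = 57288.
Nonzero ⇒ not coplanar.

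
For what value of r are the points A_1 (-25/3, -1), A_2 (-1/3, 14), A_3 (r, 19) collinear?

7/3

Collinearity: (A_3 − A_1) must be parallel to (A_2 − A_1) = (8, 15).
Cross-multiplying the components: (r − (-25/3))·(15) = (20)·(8).
Solving gives r = 7/3.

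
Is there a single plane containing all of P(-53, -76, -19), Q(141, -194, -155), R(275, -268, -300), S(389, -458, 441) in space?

A normal to the plane through P, Q, R is n = PQ × PR = (7046, 9906, 1456).
The plane has equation n·X = -1153958. For S: n·S = -1153958.
Equal, so S lies in the plane and all four are coplanar.

Yes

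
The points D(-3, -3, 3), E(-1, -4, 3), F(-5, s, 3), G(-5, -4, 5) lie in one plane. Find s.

-2

Coplanarity ⇔ det[DE; DF; DG] = 0.
Expanding, this is linear in s: (4)s + (8) = 0.
So s = -2.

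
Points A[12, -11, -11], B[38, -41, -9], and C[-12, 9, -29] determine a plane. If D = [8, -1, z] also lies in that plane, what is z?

0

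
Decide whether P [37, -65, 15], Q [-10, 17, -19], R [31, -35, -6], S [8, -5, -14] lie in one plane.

Yes

The four points are coplanar iff the 3×3 determinant with rows PQ, PR, PS is zero.
Rows: (-47, 82, -34), (-6, 30, -21), (-29, 60, -29).
Expanding along the first row: (-47)(390) − (82)(-435) + (-34)(510) = 0.
Zero determinant ⇒ coplanar.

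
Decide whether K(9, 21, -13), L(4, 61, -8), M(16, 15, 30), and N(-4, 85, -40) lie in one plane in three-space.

A normal to the plane through K, L, M is n = KL × KM = (1750, 250, -250).
The plane has equation n·P = 24250. For N: n·N = 24250.
Equal, so N lies in the plane and all four are coplanar.

Yes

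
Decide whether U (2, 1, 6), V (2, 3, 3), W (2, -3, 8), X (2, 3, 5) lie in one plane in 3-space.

With U as base: UV = (0, 2, -3), UW = (0, -4, 2), UX = (0, 2, -1).
UW × UX = (0, 0, 0).
UV · (UW × UX) = 0.
The scalar triple product vanishes, so the four points are coplanar.

Yes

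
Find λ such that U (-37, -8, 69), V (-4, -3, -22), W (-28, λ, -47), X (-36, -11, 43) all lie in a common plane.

Normal to plane UVX: n = (-403, 767, -104); plane equation n·P = 1599.
Requiring n·W = 1599: (767)λ + (16172) = 1599.
So λ = -19.

-19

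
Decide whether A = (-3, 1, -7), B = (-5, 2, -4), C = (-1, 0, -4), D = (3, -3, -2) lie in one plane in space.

No

The four points are coplanar iff the 3×3 determinant with rows AB, AC, AD is zero.
Rows: (-2, 1, 3), (2, -1, 3), (6, -4, 5).
Expanding along the first row: (-2)(7) − (1)(-8) + (3)(-2) = -12.
Nonzero ⇒ not coplanar.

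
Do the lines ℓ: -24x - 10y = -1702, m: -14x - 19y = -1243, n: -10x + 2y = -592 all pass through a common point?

Intersecting ℓ and m: solving the 2×2 system gives (x, y) = (63, 19).
Substitute into n: (-10)(63) + (2)(19) = -592.
This equals -592, so (63, 19) lies on all three lines and they are concurrent.

Yes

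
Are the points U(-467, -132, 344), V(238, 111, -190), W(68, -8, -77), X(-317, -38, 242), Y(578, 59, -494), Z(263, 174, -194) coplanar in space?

No

The plane through U, V, W has normal n = UV × UW = (-36087, 11115, -42585) and equation n·P = 736209.
Checking the remaining points: n·X = 711639, n·Y = 834489, n·Z = 704619.
Since n·X = 711639 ≠ 736209, X is off the plane and the points are not all coplanar.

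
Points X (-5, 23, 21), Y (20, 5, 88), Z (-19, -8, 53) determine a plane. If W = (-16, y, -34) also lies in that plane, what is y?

The plane through X, Y, Z has equation 1501x − 1738y − 1027z = -69046.
Substituting W: (-1738)y + (10902) = -69046, so y = 46.

46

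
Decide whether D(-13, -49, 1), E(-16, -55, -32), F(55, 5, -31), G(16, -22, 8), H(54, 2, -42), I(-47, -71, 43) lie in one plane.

No

The plane through D, E, F has normal n = DE × DF = (1974, -2340, 246) and equation n·P = 89244.
Checking the remaining points: n·G = 85032, n·H = 91584, n·I = 83940.
Since n·G = 85032 ≠ 89244, G is off the plane and the points are not all coplanar.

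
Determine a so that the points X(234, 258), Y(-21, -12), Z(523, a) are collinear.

564

Collinearity: (Z − X) must be parallel to (Y − X) = (-255, -270).
Cross-multiplying the components: (a − 258)·(-255) = (289)·(-270).
Solving gives a = 564.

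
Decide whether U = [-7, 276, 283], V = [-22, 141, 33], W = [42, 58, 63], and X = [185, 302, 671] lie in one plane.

No

A normal to the plane through U, V, W is n = UV × UW = (-24800, -15550, 9885).
The plane has equation n·P = -1320745. For X: n·X = -2651265.
-2651265 ≠ -1320745, so X is off the plane.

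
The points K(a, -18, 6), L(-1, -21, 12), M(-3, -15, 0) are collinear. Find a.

-2

Collinearity requires KL × KM = 0; each component is linear in a.
The y-component gives (-12)a + (-24) = 0, so a = -2.
The remaining components then also vanish.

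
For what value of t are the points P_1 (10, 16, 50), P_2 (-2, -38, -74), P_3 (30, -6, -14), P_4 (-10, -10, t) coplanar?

-2

Normal to plane P_1P_2P_3: n = (728, -3248, 1344); plane equation n·P = 22512.
Requiring n·P_4 = 22512: (1344)t + (25200) = 22512.
So t = -2.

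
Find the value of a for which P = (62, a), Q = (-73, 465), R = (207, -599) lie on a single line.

-48

Collinearity: (P − Q) must be parallel to (R − Q) = (280, -1064).
Cross-multiplying the components: (a − 465)·(280) = (135)·(-1064).
Solving gives a = -48.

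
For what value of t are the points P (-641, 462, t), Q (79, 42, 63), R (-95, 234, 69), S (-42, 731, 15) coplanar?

123

Coplanarity ⇔ det[PQ; PR; PS] = 0.
Expanding, this is linear in t: (96654)t + (-11888442) = 0.
So t = 123.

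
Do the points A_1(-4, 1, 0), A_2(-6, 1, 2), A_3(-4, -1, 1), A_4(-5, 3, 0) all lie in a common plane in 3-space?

With A_1 as base: A_1A_2 = (-2, 0, 2), A_1A_3 = (0, -2, 1), A_1A_4 = (-1, 2, 0).
A_1A_3 × A_1A_4 = (-2, -1, -2).
A_1A_2 · (A_1A_3 × A_1A_4) = 0.
The scalar triple product vanishes, so the four points are coplanar.

Yes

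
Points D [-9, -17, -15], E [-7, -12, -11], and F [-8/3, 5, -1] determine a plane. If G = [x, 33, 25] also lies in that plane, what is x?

11

The plane through D, E, F has equation −18x − (8/3)y + (37/3)z = 67/3.
Substituting G: (-18)x + (661/3) = 67/3, so x = 11.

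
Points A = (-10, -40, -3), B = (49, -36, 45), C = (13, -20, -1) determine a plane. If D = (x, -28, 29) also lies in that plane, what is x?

39

A normal to the plane is n = AB × AC = (-952, 986, 1088).
D lies in the plane iff n · AD = 0.
This gives (-952)x + (37128) = 0, so x = 39.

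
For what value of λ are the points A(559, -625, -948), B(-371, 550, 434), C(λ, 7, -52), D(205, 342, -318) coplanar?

The points are coplanar iff AB · (AC × AD) = 0.
Expanding, this is linear in λ: (596144)λ + (38749360) = 0.
So λ = -65.

-65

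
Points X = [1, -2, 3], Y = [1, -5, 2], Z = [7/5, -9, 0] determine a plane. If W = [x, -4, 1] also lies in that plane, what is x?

9/5

A normal to the plane is n = XY × XZ = (2, -2/5, 6/5).
W lies in the plane iff n · XW = 0.
This gives (2)x + (-18/5) = 0, so x = 9/5.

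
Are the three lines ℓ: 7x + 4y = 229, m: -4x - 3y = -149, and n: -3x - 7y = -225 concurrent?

Intersecting ℓ and m: solving the 2×2 system gives (x, y) = (91/5, 127/5).
Substitute into n: (-3)(91/5) + (-7)(127/5) = -1162/5.
But n requires -225 ≠ -1162/5, so the three lines have no common point.

No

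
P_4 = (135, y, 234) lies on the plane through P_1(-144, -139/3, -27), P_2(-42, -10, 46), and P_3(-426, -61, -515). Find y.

104/3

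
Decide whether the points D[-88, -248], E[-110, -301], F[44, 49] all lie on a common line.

DE = (-22, -53), DF = (132, 297).
det[DE; DF] = (-22)(297) − (-53)(132) = 462.
The determinant is nonzero, so they are not collinear.

No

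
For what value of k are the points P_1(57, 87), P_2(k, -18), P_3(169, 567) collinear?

The three points are collinear iff det[P_1P_2; P_1P_3] = 0.
This determinant is linear in k: (480)k + (-15600) = 0, so k = 65/2.

65/2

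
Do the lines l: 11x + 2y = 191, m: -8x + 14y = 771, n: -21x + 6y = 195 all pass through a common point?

No

Intersecting l and m: solving the 2×2 system gives (x, y) = (566/85, 10009/170).
Substitute into n: (-21)(566/85) + (6)(10009/170) = 18141/85.
But n requires 195 ≠ 18141/85, so the three lines have no common point.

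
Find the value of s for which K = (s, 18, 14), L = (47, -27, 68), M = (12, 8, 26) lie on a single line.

2

Direction LM = (-35, 35, -42). From the y-coordinate of K, the parameter along the line is τ = (18 − (-27))/35 = 9/7.
Then s = 47 + 9/7·(-35) = 2.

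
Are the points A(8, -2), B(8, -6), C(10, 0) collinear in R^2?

No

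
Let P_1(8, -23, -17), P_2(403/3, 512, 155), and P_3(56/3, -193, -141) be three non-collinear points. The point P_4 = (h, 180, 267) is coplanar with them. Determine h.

Coplanarity requires P_1P_2 · (P_1P_3 × P_1P_4) = 0.
P_1P_2 = (379/3, 535, 172), P_1P_3 = (32/3, -170, -124); the triple product is linear in h with coefficient -37100 and constant term -11612300/3.
Setting it to zero: h = -313/3.

-313/3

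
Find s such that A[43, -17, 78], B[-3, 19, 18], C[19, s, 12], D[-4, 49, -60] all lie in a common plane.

15

Coplanarity ⇔ det[AB; AC; AD] = 0.
Expanding, this is linear in s: (3528)s + (-52920) = 0.
So s = 15.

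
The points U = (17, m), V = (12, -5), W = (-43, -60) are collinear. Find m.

Collinearity: (U − V) must be parallel to (W − V) = (-55, -55).
Cross-multiplying the components: (m − (-5))·(-55) = (5)·(-55).
Solving gives m = 0.

0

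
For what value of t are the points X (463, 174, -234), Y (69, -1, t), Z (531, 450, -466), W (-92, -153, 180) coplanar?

Coplanarity ⇔ det[XY; XZ; XW] = 0.
Expanding, this is linear in t: (130944)t + (-2095104) = 0.
So t = 16.

16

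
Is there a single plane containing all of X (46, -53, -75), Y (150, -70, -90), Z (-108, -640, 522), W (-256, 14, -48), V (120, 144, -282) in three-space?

The plane through X, Y, Z has normal n = XY × XZ = (-18954, -59778, -63666) and equation n·P = 7071300.
Checking the remaining points: n·W = 7071300, n·V = 7071300.
All equal 7071300, so all 5 points lie in one plane.

Yes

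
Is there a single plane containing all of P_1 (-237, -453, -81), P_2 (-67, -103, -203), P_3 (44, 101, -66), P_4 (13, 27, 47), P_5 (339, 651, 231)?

No

The plane through P_1, P_2, P_3 has normal n = P_1P_2 × P_1P_3 = (72838, -36832, -4170) and equation n·P = -239940.
Checking the remaining points: n·P_4 = -243560, n·P_5 = -248820.
Since n·P_4 = -243560 ≠ -239940, P_4 is off the plane and the points are not all coplanar.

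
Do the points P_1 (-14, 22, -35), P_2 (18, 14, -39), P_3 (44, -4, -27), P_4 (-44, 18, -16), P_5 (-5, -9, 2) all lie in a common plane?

Yes

The plane through P_1, P_2, P_3 has normal n = P_1P_2 × P_1P_3 = (-168, -488, -368) and equation n·P = 4496.
Checking the remaining points: n·P_4 = 4496, n·P_5 = 4496.
All equal 4496, so all 5 points lie in one plane.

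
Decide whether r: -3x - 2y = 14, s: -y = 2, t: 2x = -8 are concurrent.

The three lines meet at one point iff the augmented coefficient matrix [aᵢ bᵢ cᵢ] has rank < 3, i.e. its determinant vanishes.
Here the determinant is -4.
Nonzero, so no common point exists.

No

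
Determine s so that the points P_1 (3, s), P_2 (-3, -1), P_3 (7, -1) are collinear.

-1

The three points are collinear iff det[P_1P_2; P_1P_3] = 0.
This determinant is linear in s: (10)s + (10) = 0, so s = -1.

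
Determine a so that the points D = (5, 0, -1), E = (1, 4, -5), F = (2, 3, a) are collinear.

-4

Collinearity requires DE × DF = 0; each component is linear in a.
The x-component gives (4)a + (16) = 0, so a = -4.
The remaining components then also vanish.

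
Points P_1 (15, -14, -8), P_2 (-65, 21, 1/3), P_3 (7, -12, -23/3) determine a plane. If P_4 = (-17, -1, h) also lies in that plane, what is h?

The plane through P_1, P_2, P_3 has equation −5x − 40y + 120z = -475.
Substituting P_4: (120)h + (125) = -475, so h = -5.

-5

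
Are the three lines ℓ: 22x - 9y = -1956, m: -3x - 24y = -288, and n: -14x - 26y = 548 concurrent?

No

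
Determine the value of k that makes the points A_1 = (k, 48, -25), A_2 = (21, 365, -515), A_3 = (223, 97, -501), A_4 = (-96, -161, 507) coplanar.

Coplanarity ⇔ det[A_1A_2; A_1A_3; A_1A_4] = 0.
Expanding, this is linear in k: (266532)k + (-4131246) = 0.
So k = 31/2.

31/2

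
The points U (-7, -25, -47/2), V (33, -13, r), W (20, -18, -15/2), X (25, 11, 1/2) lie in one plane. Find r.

1/2

Normal to plane UWX: n = (-408, -136, 748); plane equation n·P = -11322.
Requiring n·V = -11322: (748)r + (-11696) = -11322.
So r = 1/2.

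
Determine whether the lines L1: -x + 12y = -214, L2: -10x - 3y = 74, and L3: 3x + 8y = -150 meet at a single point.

Yes

Intersecting L1 and L2: solving the 2×2 system gives (x, y) = (-2, -18).
Substitute into L3: (3)(-2) + (8)(-18) = -150.
This equals -150, so (-2, -18) lies on all three lines and they are concurrent.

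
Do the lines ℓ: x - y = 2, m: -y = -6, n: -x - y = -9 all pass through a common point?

Intersecting ℓ and m: solving the 2×2 system gives (x, y) = (8, 6).
Substitute into n: (-1)(8) + (-1)(6) = -14.
But n requires -9 ≠ -14, so the three lines have no common point.

No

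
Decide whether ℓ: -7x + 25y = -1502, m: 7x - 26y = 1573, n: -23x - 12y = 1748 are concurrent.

No

Intersecting ℓ and m: solving the 2×2 system gives (x, y) = (-39, -71).
Substitute into n: (-23)(-39) + (-12)(-71) = 1749.
But n requires 1748 ≠ 1749, so the three lines have no common point.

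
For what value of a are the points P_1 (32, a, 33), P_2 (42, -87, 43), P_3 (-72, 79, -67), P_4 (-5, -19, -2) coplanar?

Coplanarity ⇔ det[P_1P_2; P_1P_3; P_1P_4] = 0.
Expanding, this is linear in a: (-40)a + (-2880) = 0.
So a = -72.

-72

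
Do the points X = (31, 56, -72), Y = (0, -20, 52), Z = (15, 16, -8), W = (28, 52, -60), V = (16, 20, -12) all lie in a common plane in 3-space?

The plane through X, Y, Z has normal n = XY × XZ = (96, 0, 24) and equation n·P = 1248.
Checking the remaining points: n·W = 1248, n·V = 1248.
All equal 1248, so all 5 points lie in one plane.

Yes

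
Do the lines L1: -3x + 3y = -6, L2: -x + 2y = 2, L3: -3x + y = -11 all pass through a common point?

Intersecting L1 and L2: solving the 2×2 system gives (x, y) = (6, 4).
Substitute into L3: (-3)(6) + (1)(4) = -14.
But L3 requires -11 ≠ -14, so the three lines have no common point.

No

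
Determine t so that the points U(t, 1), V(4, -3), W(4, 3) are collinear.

4

Collinearity: (U − V) must be parallel to (W − V) = (0, 6).
Cross-multiplying the components: (t − 4)·(6) = (4)·(0).
Solving gives t = 4.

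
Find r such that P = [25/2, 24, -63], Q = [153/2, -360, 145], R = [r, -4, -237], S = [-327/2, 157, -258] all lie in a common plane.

-439/2

Coplanarity ⇔ det[PQ; PR; PS] = 0.
Expanding, this is linear in r: (-47216)r + (-10363912) = 0.
So r = -439/2.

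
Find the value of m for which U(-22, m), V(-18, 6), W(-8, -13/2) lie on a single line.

Collinearity: (U − V) must be parallel to (W − V) = (10, -25/2).
Cross-multiplying the components: (m − 6)·(10) = (-4)·(-25/2).
Solving gives m = 11.

11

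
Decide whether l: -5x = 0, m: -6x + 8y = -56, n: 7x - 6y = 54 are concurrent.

No

The three lines meet at one point iff the augmented coefficient matrix [aᵢ bᵢ cᵢ] has rank < 3, i.e. its determinant vanishes.
Here the determinant is -480.
Nonzero, so no common point exists.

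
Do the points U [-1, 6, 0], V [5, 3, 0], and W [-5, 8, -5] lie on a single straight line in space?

No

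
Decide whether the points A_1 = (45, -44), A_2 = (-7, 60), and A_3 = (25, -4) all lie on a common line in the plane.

Yes

A_1A_2 = (-52, 104), A_1A_3 = (-20, 40).
det[A_1A_2; A_1A_3] = (-52)(40) − (104)(-20) = 0.
The determinant is zero, so the points are collinear.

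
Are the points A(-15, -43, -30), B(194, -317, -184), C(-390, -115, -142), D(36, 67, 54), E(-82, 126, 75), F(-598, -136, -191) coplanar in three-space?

The plane through A, B, C has normal n = AB × AC = (19600, 81158, -117798) and equation n·P = -249854.
Checking the remaining points: n·D = -217906, n·E = -216142, n·F = -258870.
Since n·D = -217906 ≠ -249854, D is off the plane and the points are not all coplanar.

No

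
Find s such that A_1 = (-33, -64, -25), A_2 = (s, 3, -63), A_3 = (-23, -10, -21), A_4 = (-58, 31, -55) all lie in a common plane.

-70

The points are coplanar iff A_1A_2 · (A_1A_3 × A_1A_4) = 0.
Expanding, this is linear in s: (-2000)s + (-140000) = 0.
So s = -70.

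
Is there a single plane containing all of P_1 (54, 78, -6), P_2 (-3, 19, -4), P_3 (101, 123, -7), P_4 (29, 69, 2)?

No

The four points are coplanar iff the 3×3 determinant with rows P_1P_2, P_1P_3, P_1P_4 is zero.
Rows: (-57, -59, 2), (47, 45, -1), (-25, -9, 8).
Expanding along the first row: (-57)(351) − (-59)(351) + (2)(702) = 2106.
Nonzero ⇒ not coplanar.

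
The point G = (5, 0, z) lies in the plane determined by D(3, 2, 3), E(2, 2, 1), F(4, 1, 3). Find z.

Coplanarity requires DE · (DF × DG) = 0.
DE = (-1, 0, -2), DF = (1, -1, 0); the triple product is linear in z with coefficient 1 and constant term -3.
Setting it to zero: z = 3.

3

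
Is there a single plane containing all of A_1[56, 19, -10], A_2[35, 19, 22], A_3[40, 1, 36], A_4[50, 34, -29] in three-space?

The four points are coplanar iff the 3×3 determinant with rows A_1A_2, A_1A_3, A_1A_4 is zero.
Rows: (-21, 0, 32), (-16, -18, 46), (-6, 15, -19).
Expanding along the first row: (-21)(-348) − (0)(580) + (32)(-348) = -3828.
Nonzero ⇒ not coplanar.

No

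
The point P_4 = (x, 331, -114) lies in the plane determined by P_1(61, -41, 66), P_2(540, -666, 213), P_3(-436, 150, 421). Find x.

The plane through P_1, P_2, P_3 has equation −249952x − 243104y − 219136z = -19742784.
Substituting P_4: (-249952)x + (-55485920) = -19742784, so x = -143.

-143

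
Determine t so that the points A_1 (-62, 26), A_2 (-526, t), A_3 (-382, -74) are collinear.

The three points are collinear iff det[A_1A_2; A_1A_3] = 0.
This determinant is linear in t: (320)t + (38080) = 0, so t = -119.

-119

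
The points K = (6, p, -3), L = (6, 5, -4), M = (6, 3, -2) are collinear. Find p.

4

Collinearity requires KL × KM = 0; each component is linear in p.
The x-component gives (-2)p + (8) = 0, so p = 4.
The remaining components then also vanish.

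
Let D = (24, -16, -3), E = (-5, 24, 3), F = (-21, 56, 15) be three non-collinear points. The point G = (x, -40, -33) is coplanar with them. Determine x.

15

The plane through D, E, F has equation 288x + 252y − 288z = 3744.
Substituting G: (288)x + (-576) = 3744, so x = 15.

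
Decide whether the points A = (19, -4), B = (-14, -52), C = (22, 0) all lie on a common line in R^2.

No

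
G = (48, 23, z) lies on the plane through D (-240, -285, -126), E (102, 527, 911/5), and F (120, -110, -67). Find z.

The plane through D, E, F has equation −6027x + 90774y − 232470z = 4867110.
Substituting G: (-232470)z + (1798506) = 4867110, so z = -66/5.

-66/5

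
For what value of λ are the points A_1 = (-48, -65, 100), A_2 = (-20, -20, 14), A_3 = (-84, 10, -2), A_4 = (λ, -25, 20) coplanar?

Normal to plane A_1A_2A_3: n = (1860, 5952, 3720); plane equation n·P = -104160.
Requiring n·A_4 = -104160: (1860)λ + (-74400) = -104160.
So λ = -16.

-16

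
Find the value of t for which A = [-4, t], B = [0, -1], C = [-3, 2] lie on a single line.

Collinearity: (A − B) must be parallel to (C − B) = (-3, 3).
Cross-multiplying the components: (t − (-1))·(-3) = (-4)·(3).
Solving gives t = 3.

3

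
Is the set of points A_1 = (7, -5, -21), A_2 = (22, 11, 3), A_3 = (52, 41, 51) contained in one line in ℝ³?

A_1A_2 = (15, 16, 24), A_1A_3 = (45, 46, 72).
Comparing components 2 and 3: (16)(72) − (24)(46) = 48 ≠ 0, so A_1A_2 and A_1A_3 are not parallel and the points are not collinear.

No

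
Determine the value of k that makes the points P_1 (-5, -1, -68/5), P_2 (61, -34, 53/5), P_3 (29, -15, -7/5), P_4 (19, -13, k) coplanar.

-24/5

Normal to plane P_1P_2P_3: n = (-319/5, 88/5, 198); plane equation n·P = -11957/5.
Requiring n·P_4 = -11957/5: (198)k + (-1441) = -11957/5.
So k = -24/5.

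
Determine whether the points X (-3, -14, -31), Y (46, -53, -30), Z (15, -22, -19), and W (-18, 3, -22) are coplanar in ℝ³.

A normal to the plane through X, Y, Z is n = XY × XZ = (-460, -570, 310).
The plane has equation n·P = -250. For W: n·W = -250.
Equal, so W lies in the plane and all four are coplanar.

Yes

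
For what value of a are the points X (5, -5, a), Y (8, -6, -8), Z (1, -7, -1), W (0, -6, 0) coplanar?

-5

Coplanarity ⇔ det[XY; XZ; XW] = 0.
Expanding, this is linear in a: (8)a + (40) = 0.
So a = -5.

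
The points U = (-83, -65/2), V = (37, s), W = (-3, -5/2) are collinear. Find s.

25/2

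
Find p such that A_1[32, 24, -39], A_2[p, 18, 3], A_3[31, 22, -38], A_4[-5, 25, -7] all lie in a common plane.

-16

Normal to plane A_1A_3A_4: n = (-65, -5, -75); plane equation n·P = 725.
Requiring n·A_2 = 725: (-65)p + (-315) = 725.
So p = -16.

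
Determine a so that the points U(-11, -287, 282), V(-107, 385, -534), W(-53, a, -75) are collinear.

Collinearity requires UV × UW = 0; each component is linear in a.
The x-component gives (816)a + (-5712) = 0, so a = 7.
The remaining components then also vanish.

7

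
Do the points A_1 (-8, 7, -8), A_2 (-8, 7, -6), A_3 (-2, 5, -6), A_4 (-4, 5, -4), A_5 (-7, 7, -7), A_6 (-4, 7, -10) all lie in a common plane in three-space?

No

The plane through A_1, A_2, A_3 has normal n = A_1A_2 × A_1A_3 = (4, 12, 0) and equation n·P = 52.
Checking the remaining points: n·A_4 = 44, n·A_5 = 56, n·A_6 = 68.
Since n·A_4 = 44 ≠ 52, A_4 is off the plane and the points are not all coplanar.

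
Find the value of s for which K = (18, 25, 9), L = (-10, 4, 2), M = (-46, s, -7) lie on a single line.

-23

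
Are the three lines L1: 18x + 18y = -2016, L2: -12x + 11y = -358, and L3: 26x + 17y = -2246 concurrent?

Yes

Intersecting L1 and L2: solving the 2×2 system gives (x, y) = (-38, -74).
Substitute into L3: (26)(-38) + (17)(-74) = -2246.
This equals -2246, so (-38, -74) lies on all three lines and they are concurrent.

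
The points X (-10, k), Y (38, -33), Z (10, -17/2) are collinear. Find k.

9

Collinearity: (X − Y) must be parallel to (Z − Y) = (-28, 49/2).
Cross-multiplying the components: (k − (-33))·(-28) = (-48)·(49/2).
Solving gives k = 9.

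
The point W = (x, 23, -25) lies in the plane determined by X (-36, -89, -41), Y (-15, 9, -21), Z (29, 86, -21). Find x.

A normal to the plane is n = XY × XZ = (-1540, 880, -2695).
W lies in the plane iff n · XW = 0.
This gives (-1540)x + (0) = 0, so x = 0.

0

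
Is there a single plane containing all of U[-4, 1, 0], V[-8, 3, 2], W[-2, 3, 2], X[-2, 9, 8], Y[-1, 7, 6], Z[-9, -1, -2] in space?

Yes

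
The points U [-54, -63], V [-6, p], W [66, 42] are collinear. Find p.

-21

The three points are collinear iff det[UV; UW] = 0.
This determinant is linear in p: (-120)p + (-2520) = 0, so p = -21.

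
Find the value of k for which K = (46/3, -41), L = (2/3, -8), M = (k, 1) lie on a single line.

-10/3

Collinearity: (M − K) must be parallel to (L − K) = (-44/3, 33).
Cross-multiplying the components: (k − 46/3)·(33) = (42)·(-44/3).
Solving gives k = -10/3.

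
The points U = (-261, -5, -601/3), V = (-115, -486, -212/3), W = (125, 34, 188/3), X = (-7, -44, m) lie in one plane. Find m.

-70/3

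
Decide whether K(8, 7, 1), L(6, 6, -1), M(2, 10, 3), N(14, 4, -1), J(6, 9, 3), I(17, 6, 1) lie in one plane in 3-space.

No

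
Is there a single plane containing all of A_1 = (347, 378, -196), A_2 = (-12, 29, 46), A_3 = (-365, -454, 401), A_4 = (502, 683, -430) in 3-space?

The four points are coplanar iff the 3×3 determinant with rows A_1A_2, A_1A_3, A_1A_4 is zero.
Rows: (-359, -349, 242), (-712, -832, 597), (155, 305, -234).
Expanding along the first row: (-359)(12603) − (-349)(74073) + (242)(-88200) = -17400.
Nonzero ⇒ not coplanar.

No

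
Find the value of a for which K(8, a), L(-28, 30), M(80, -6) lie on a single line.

The three points are collinear iff det[KL; KM] = 0.
This determinant is linear in a: (108)a + (-1944) = 0, so a = 18.

18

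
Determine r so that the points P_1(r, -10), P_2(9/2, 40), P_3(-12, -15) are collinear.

-21/2

Collinearity: (P_1 − P_2) must be parallel to (P_3 − P_2) = (-33/2, -55).
Cross-multiplying the components: (r − 9/2)·(-55) = (-50)·(-33/2).
Solving gives r = -21/2.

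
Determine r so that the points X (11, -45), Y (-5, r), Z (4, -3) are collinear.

51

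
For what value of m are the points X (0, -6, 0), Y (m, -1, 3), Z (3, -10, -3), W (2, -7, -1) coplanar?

0

The points are coplanar iff XY · (XZ × XW) = 0.
Expanding, this is linear in m: (1)m + (0) = 0.
So m = 0.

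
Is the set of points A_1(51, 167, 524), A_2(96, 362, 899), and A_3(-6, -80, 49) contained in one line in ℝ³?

A_1A_2 = (45, 195, 375), A_1A_3 = (-57, -247, -475).
A_1A_2 × A_1A_3 = (0, 0, 0).
The cross product vanishes, so the three points are collinear.

Yes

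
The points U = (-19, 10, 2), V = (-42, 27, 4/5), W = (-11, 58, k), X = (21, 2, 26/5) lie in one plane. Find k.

26/5

Normal to plane UVX: n = (224/5, 128/5, -496); plane equation n·P = -7936/5.
Requiring n·W = -7936/5: (-496)k + (992) = -7936/5.
So k = 26/5.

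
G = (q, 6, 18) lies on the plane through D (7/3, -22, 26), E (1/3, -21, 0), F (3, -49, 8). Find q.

A normal to the plane is n = DE × DF = (-720, -160/3, 160/3).
G lies in the plane iff n · DG = 0.
This gives (-720)q + (-240) = 0, so q = -1/3.

-1/3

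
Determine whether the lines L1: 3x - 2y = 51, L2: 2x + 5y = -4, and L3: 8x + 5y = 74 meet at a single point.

Intersecting L1 and L2: solving the 2×2 system gives (x, y) = (13, -6).
Substitute into L3: (8)(13) + (5)(-6) = 74.
This equals 74, so (13, -6) lies on all three lines and they are concurrent.

Yes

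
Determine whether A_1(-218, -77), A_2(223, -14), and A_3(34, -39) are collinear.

A_1A_2 = (441, 63), A_1A_3 = (252, 38).
Twice the signed area of △A_1A_2A_3 is (441)(38) − (63)(252) = 882.
The area is nonzero, so the three points are not collinear.

No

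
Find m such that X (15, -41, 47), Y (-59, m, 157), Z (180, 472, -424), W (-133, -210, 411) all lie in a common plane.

Normal to plane XZW: n = (107133, 9648, 48039); plane equation n·P = 3469260.
Requiring n·Y = 3469260: (9648)m + (1221276) = 3469260.
So m = 233.

233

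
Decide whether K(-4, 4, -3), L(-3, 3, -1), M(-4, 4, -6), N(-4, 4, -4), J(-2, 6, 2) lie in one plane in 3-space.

The plane through K, L, M has normal n = KL × KM = (3, 3, 0) and equation n·P = 0.
Checking the remaining points: n·N = 0, n·J = 12.
Since n·J = 12 ≠ 0, J is off the plane and the points are not all coplanar.

No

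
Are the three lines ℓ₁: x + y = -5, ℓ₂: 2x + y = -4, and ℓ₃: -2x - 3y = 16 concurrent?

Yes

The three lines meet at one point iff the augmented coefficient matrix [aᵢ bᵢ cᵢ] has rank < 3, i.e. its determinant vanishes.
Here the determinant is 0.
It vanishes, so the lines are concurrent at (1, -6).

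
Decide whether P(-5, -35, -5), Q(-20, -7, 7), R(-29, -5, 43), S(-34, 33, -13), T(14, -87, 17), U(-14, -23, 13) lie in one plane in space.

No

The plane through P, Q, R has normal n = PQ × PR = (984, 432, 222) and equation n·X = -21150.
Checking the remaining points: n·S = -22086, n·T = -20034, n·U = -20826.
Since n·S = -22086 ≠ -21150, S is off the plane and the points are not all coplanar.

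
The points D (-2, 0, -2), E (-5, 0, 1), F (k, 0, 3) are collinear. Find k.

Collinearity requires DE × DF = 0; each component is linear in k.
The y-component gives (3)k + (21) = 0, so k = -7.
The remaining components then also vanish.

-7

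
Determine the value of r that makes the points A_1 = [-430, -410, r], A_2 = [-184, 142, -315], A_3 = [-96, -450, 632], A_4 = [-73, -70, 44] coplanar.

486

Coplanarity ⇔ det[A_1A_2; A_1A_3; A_1A_4] = 0.
Expanding, this is linear in r: (-47056)r + (22869216) = 0.
So r = 486.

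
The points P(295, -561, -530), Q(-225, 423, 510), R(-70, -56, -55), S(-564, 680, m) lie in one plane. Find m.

660

Coplanarity ⇔ det[PQ; PR; PS] = 0.
Expanding, this is linear in m: (96560)m + (-63729600) = 0.
So m = 660.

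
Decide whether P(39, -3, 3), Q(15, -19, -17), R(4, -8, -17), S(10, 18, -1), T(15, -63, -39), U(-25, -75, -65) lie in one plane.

Yes

The plane through P, Q, R has normal n = PQ × PR = (220, 220, -440) and equation n·X = 6600.
Checking the remaining points: n·S = 6600, n·T = 6600, n·U = 6600.
All equal 6600, so all 6 points lie in one plane.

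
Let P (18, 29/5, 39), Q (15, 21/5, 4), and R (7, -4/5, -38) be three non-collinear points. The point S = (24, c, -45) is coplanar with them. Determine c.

A normal to the plane is n = PQ × PR = (-539/5, 154, 11/5).
S lies in the plane iff n · PS = 0.
This gives (154)c + (-8624/5) = 0, so c = 56/5.

56/5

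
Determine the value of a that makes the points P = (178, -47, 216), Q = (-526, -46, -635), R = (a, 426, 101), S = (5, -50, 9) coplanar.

339

Coplanarity ⇔ det[PQ; PR; PS] = 0.
Expanding, this is linear in a: (2760)a + (-935640) = 0.
So a = 339.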